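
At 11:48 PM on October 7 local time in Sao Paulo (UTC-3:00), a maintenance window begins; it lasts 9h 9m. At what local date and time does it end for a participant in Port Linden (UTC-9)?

Convert start to UTC: 11:48 PM + 3:00 = 2:48 AM UTC on Oct 8.
Add 9 hours 9 minutes duration → 11:57 AM UTC.
Port Linden is UTC−9:00, so local end time = 11:57 AM − 9:00 = 2:57 AM on Oct 8.

2:57 AM on October 8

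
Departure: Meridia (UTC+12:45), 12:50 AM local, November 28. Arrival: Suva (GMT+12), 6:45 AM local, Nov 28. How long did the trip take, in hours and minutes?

Departure in UTC: 12:50 AM − 12:45 = 12:05 PM on Nov 27.
Arrival in UTC: 6:45 AM − 12:00 = 6:45 PM on Nov 27.
Elapsed = 6:45 PM − 12:05 PM = 6 hours 40 minutes.

6 hours 40 minutes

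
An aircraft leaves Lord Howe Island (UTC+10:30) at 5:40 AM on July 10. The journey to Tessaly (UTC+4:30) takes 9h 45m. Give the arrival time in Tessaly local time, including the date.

Convert departure to UTC: 5:40 AM − 10:30 = 7:10 PM UTC on Jul 9.
Add 9 hours 45 minutes travel time → 4:55 AM UTC (Jul 10).
Tessaly is UTC+4:30, so local arrival = 4:55 AM + 4:30 = 9:25 AM on Jul 10.

9:25 AM on July 10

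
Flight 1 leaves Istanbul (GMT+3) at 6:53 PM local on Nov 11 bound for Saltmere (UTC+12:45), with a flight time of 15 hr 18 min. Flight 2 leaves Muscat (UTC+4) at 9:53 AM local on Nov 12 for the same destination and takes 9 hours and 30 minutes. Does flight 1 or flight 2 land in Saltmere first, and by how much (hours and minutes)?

Flight 1 in UTC: 6:53 PM − 3:00 = 3:53 PM on Nov 11.
+15 hours and 18 minutes → arrive 7:11 AM UTC on Nov 12.
Flight 2 in UTC: 9:53 AM − 4:00 = 5:53 AM on Nov 12.
+9 hours 30 minutes → arrive 3:23 PM UTC on Nov 12.
Flight 1 lands earlier by 8 hours 12 minutes.

the first, by 8 hours 12 minutes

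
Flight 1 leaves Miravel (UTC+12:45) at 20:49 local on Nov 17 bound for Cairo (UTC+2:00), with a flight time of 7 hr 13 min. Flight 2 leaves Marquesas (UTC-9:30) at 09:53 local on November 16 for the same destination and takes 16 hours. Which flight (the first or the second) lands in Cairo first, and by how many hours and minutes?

the second, by 3 hours 54 minutes

Flight 1 in UTC: 20:49 − 12:45 = 08:04 on Nov 17.
+7 hours 13 minutes → arrive 15:17 UTC on Nov 17.
Flight 2 in UTC: 09:53 + 9:30 = 19:23 on Nov 16.
+16 hours → arrive 11:23 UTC on Nov 17.
Flight 2 lands earlier by 3 hours 54 minutes.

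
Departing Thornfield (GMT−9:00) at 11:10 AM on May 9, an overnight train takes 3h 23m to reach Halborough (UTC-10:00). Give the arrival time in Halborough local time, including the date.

1:33 PM on May 9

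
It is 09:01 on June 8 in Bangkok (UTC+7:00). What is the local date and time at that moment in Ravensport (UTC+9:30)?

11:31 on June 8

Ravensport is 2:30 ahead of Bangkok.
Shift by the zone difference: 09:01 + 2:30 = 11:31 on Jun 8 in Ravensport.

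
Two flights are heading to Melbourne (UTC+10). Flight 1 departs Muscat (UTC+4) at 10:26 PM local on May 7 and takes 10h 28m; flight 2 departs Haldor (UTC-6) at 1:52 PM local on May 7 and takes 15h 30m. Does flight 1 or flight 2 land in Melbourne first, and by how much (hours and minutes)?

the first, by 6 hours 28 minutes

Flight 1 in UTC: 10:26 PM − 4:00 = 6:26 PM on May 7.
+10 hours and 28 minutes → arrive 4:54 AM UTC on May 8.
Flight 2 in UTC: 1:52 PM + 6:00 = 7:52 PM on May 7.
+15 hours and 30 minutes → arrive 11:22 AM UTC on May 8.
Flight 1 lands earlier by 6 hours 28 minutes.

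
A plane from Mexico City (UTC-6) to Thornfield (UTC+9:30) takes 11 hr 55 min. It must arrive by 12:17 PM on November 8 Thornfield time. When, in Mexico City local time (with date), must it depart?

8:52 AM on November 7

Target arrival in UTC: 12:17 PM − 9:30 = 2:47 AM on Nov 8.
Subtract 11 hours 55 minutes → departure 2:52 PM UTC on Nov 7.
Mexico City is UTC−6:00: 2:52 PM − 6:00 = 8:52 AM on Nov 7.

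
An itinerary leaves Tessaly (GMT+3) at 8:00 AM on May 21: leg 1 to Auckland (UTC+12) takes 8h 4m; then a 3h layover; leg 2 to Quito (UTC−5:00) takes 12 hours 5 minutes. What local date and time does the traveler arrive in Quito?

11:09 PM on May 21

Convert departure to UTC: 8:00 AM − 3:00 = 5:00 AM UTC on May 21.
Add 8 hours and 4 minutes leg 1 → 1:04 PM UTC.
Add 3 hours layover in Auckland → 4:04 PM UTC.
Add 12 hours 5 minutes leg 2 → 4:09 AM UTC (May 22).
Quito is UTC−5:00, so local arrival = 4:09 AM − 5:00 = 11:09 PM on May 21.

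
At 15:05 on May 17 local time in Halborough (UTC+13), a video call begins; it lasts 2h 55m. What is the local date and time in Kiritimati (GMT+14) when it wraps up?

19:00 on May 17

Convert start to UTC: 15:05 − 13:00 = 02:05 UTC on May 17.
Add 2 hours and 55 minutes duration → 05:00 UTC.
Kiritimati is UTC+14:00, so local end time = 05:00 + 14:00 = 19:00 on May 17.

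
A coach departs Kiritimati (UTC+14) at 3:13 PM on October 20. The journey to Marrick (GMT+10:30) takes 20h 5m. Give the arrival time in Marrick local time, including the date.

7:48 AM on Oct 21

Convert departure to UTC: 3:13 PM − 14:00 = 1:13 AM UTC on Oct 20.
Add 20 hours 5 minutes travel time → 9:18 PM UTC.
Marrick is UTC+10:30, so local arrival = 9:18 PM + 10:30 = 7:48 AM on Oct 21.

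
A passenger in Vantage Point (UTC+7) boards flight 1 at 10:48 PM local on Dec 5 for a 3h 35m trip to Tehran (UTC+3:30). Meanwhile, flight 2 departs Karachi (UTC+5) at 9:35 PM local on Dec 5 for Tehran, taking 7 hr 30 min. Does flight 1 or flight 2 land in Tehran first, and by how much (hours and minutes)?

Flight 1 in UTC: 10:48 PM − 7:00 = 3:48 PM on Dec 5.
+3 hours and 35 minutes → arrive 7:23 PM UTC on Dec 5.
Flight 2 in UTC: 9:35 PM − 5:00 = 4:35 PM on Dec 5.
+7 hours 30 minutes → arrive 12:05 AM UTC on Dec 6.
Flight 1 lands earlier by 4 hours 42 minutes.

the first, by 4 hours 42 minutes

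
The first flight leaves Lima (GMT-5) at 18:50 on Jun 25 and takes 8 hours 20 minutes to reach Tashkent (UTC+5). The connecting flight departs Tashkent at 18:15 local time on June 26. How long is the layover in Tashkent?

5 hours 5 minutes

Convert departure to UTC: 18:50 + 5:00 = 23:50 UTC on Jun 25.
Add 8 hours and 20 minutes flight time → 08:10 UTC (Jun 26).
Tashkent is UTC+5:00, so local arrival = 08:10 + 5:00 = 13:10 on Jun 26.
Layover = 18:15 − 13:10 = 5 hours 5 minutes.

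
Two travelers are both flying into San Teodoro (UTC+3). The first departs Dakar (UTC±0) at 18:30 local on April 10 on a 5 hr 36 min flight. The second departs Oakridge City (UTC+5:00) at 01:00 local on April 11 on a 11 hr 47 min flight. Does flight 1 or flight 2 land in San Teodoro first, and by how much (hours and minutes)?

Flight 1 departs at 18:30 UTC (Apr 10).
+5 hours and 36 minutes → arrive 00:06 UTC on Apr 11.
Flight 2 in UTC: 01:00 − 5:00 = 20:00 on Apr 10.
+11 hours and 47 minutes → arrive 07:47 UTC on Apr 11.
Flight 1 lands earlier by 7 hours 41 minutes.

the first, by 7 hours 41 minutes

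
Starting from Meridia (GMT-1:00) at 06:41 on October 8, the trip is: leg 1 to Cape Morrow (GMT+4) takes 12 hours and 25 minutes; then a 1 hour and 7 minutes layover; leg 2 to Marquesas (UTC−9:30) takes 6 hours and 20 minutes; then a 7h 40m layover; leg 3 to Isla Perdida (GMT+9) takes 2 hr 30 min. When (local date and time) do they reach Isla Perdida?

22:43 on October 9

Convert departure to UTC: 06:41 + 1:00 = 07:41 UTC on Oct 8.
Add 12 hours 25 minutes leg 1 → 20:06 UTC.
Add 1 hour and 7 minutes layover in Cape Morrow → 21:13 UTC.
Add 6 hours and 20 minutes leg 2 → 03:33 UTC (Oct 9).
Add 7 hours and 40 minutes layover in Marquesas → 11:13 UTC.
Add 2 hours 30 minutes leg 3 → 13:43 UTC.
Isla Perdida is UTC+9:00, so local arrival = 13:43 + 9:00 = 22:43 on Oct 9.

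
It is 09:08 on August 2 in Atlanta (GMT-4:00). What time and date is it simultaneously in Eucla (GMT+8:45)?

21:53 on August 2

Eucla is 12:45 ahead of Atlanta.
Shift by the zone difference: 09:08 + 12:45 = 21:53 on Aug 2 in Eucla.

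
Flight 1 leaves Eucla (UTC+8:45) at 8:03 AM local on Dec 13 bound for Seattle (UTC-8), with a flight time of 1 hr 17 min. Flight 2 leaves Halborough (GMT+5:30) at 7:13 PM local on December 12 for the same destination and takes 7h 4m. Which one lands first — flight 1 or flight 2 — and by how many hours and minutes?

Flight 1 in UTC: 8:03 AM − 8:45 = 11:18 PM on Dec 12.
+1 hour 17 minutes → arrive 12:35 AM UTC on Dec 13.
Flight 2 in UTC: 7:13 PM − 5:30 = 1:43 PM on Dec 12.
+7 hours 4 minutes → arrive 8:47 PM UTC on Dec 12.
Flight 2 lands earlier by 3 hours 48 minutes.

the second, by 3 hours 48 minutes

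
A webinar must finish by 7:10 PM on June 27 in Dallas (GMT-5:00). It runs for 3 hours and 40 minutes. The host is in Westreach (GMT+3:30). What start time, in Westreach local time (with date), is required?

Target end time in UTC: 7:10 PM + 5:00 = 12:10 AM on Jun 28.
Subtract 3 hours 40 minutes → start 8:30 PM UTC on Jun 27.
Westreach is UTC+3:30: 8:30 PM + 3:30 = 12:00 AM on Jun 28.

12:00 AM on Jun 28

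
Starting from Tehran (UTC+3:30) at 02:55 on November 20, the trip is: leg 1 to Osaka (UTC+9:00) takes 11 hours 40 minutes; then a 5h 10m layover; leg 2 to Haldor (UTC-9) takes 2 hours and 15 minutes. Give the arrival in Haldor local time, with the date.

Convert departure to UTC: 02:55 − 3:30 = 23:25 UTC on Nov 19.
Add 11 hours and 40 minutes leg 1 → 11:05 UTC (Nov 20).
Add 5 hours 10 minutes layover in Osaka → 16:15 UTC.
Add 2 hours and 15 minutes leg 2 → 18:30 UTC.
Haldor is UTC−9:00, so local arrival = 18:30 − 9:00 = 09:30 on Nov 20.

09:30 on November 20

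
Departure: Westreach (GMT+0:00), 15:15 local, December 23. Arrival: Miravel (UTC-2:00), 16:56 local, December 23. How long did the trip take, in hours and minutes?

Departure is already UTC: 15:15 on Dec 23.
Arrival in UTC: 16:56 + 2:00 = 18:56 on Dec 23.
Elapsed = 18:56 − 15:15 = 3 hours 41 minutes.

3 hours 41 minutes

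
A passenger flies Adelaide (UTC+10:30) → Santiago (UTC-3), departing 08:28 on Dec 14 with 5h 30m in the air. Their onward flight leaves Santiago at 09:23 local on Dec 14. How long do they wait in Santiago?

8 hours 55 minutes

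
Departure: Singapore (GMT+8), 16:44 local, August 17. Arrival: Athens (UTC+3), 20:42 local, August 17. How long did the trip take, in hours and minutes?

8 hours 58 minutes

Departure in UTC: 16:44 − 8:00 = 08:44 on Aug 17.
Arrival in UTC: 20:42 − 3:00 = 17:42 on Aug 17.
Elapsed = 17:42 − 08:44 = 8 hours 58 minutes.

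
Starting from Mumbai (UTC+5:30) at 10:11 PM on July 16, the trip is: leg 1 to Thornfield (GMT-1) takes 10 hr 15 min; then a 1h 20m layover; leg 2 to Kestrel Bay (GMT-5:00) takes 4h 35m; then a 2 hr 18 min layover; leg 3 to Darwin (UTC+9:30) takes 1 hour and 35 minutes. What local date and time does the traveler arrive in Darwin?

10:14 PM on July 17

Convert departure to UTC: 10:11 PM − 5:30 = 4:41 PM UTC on Jul 16.
Add 10 hours 15 minutes leg 1 → 2:56 AM UTC (Jul 17).
Add 1 hour 20 minutes layover in Thornfield → 4:16 AM UTC.
Add 4 hours and 35 minutes leg 2 → 8:51 AM UTC.
Add 2 hours and 18 minutes layover in Kestrel Bay → 11:09 AM UTC.
Add 1 hour 35 minutes leg 3 → 12:44 PM UTC.
Darwin is UTC+9:30, so local arrival = 12:44 PM + 9:30 = 10:14 PM on Jul 17.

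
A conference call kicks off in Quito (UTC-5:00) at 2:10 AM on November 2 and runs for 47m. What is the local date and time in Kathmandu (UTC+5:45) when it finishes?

Convert start to UTC: 2:10 AM + 5:00 = 7:10 AM UTC on Nov 2.
Add 47 minutes duration → 7:57 AM UTC.
Kathmandu is UTC+5:45, so local end time = 7:57 AM + 5:45 = 1:42 PM on Nov 2.

1:42 PM on November 2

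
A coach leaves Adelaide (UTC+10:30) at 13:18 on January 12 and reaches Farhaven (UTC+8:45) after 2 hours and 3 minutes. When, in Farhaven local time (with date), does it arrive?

Convert departure to UTC: 13:18 − 10:30 = 02:48 UTC on Jan 12.
Add 2 hours and 3 minutes travel time → 04:51 UTC.
Farhaven is UTC+8:45, so local arrival = 04:51 + 8:45 = 13:36 on Jan 12.

13:36 on January 12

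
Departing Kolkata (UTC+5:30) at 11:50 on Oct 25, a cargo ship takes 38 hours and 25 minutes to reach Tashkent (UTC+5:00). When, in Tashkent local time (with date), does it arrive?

Convert departure to UTC: 11:50 − 5:30 = 06:20 UTC on Oct 25.
Add 38 hours and 25 minutes travel time → 20:45 UTC (Oct 26).
Tashkent is UTC+5:00, so local arrival = 20:45 + 5:00 = 01:45 on Oct 27.

01:45 on October 27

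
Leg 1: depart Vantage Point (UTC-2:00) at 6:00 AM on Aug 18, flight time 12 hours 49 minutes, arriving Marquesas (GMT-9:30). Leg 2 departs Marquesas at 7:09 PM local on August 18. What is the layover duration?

7 hours 50 minutes

Convert departure to UTC: 6:00 AM + 2:00 = 8:00 AM UTC on Aug 18.
Add 12 hours and 49 minutes flight time → 8:49 PM UTC.
Marquesas is UTC−9:30, so local arrival = 8:49 PM − 9:30 = 11:19 AM on Aug 18.
Layover = 7:09 PM − 11:19 AM = 7 hours 50 minutes.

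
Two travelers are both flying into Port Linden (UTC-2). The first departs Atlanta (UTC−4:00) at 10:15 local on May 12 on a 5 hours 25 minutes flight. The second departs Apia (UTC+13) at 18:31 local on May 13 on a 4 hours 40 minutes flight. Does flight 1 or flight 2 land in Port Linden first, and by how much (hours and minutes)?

the first, by 14 hours 31 minutes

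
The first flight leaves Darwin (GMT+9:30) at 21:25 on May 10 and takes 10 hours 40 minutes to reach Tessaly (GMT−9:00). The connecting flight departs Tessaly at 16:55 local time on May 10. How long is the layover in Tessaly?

Convert departure to UTC: 21:25 − 9:30 = 11:55 UTC on May 10.
Add 10 hours 40 minutes flight time → 22:35 UTC.
Tessaly is UTC−9:00, so local arrival = 22:35 − 9:00 = 13:35 on May 10.
Layover = 16:55 − 13:35 = 3 hours 20 minutes.

3 hours 20 minutes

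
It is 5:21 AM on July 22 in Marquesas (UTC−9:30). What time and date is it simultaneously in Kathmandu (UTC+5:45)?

In UTC: 5:21 AM + 9:30 = 2:51 PM on Jul 22.
Kathmandu is UTC+5:45: 2:51 PM + 5:45 = 8:36 PM on Jul 22.

8:36 PM on July 22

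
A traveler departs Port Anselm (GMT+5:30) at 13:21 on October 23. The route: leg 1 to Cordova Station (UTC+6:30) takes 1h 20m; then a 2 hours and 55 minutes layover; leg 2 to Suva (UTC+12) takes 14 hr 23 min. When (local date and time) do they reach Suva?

14:29 on Oct 24

Convert departure to UTC: 13:21 − 5:30 = 07:51 UTC on Oct 23.
Add 1 hour and 20 minutes leg 1 → 09:11 UTC.
Add 2 hours and 55 minutes layover in Cordova Station → 12:06 UTC.
Add 14 hours and 23 minutes leg 2 → 02:29 UTC (Oct 24).
Suva is UTC+12:00, so local arrival = 02:29 + 12:00 = 14:29 on Oct 24.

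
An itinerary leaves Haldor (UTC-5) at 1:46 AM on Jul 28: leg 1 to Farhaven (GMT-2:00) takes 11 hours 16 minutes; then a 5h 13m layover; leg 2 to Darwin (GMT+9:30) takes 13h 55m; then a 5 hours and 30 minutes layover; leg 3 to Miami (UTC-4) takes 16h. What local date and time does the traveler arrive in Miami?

Convert departure to UTC: 1:46 AM + 5:00 = 6:46 AM UTC on Jul 28.
Add 11 hours 16 minutes leg 1 → 6:02 PM UTC.
Add 5 hours and 13 minutes layover in Farhaven → 11:15 PM UTC.
Add 13 hours and 55 minutes leg 2 → 1:10 PM UTC (Jul 29).
Add 5 hours and 30 minutes layover in Darwin → 6:40 PM UTC.
Add 16 hours leg 3 → 10:40 AM UTC (Jul 30).
Miami is UTC−4:00, so local arrival = 10:40 AM − 4:00 = 6:40 AM on Jul 30.

6:40 AM on July 30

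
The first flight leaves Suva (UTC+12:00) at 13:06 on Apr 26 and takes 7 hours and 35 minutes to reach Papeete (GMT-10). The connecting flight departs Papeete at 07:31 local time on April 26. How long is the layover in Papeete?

Convert departure to UTC: 13:06 − 12:00 = 01:06 UTC on Apr 26.
Add 7 hours and 35 minutes flight time → 08:41 UTC.
Papeete is UTC−10:00, so local arrival = 08:41 − 10:00 = 22:41 on Apr 25.
Layover = 07:31 − 22:41 (+1 day) = 8 hours 50 minutes.

8 hours 50 minutes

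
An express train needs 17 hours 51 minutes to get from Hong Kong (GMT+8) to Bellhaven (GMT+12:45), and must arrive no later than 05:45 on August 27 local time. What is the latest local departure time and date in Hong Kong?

07:09 on August 26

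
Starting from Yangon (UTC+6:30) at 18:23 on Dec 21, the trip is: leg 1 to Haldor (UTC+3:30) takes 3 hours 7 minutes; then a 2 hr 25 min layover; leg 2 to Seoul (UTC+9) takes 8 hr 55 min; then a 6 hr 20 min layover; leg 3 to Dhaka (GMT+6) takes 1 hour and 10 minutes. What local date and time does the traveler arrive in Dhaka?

15:50 on December 22

Convert departure to UTC: 18:23 − 6:30 = 11:53 UTC on Dec 21.
Add 3 hours and 7 minutes leg 1 → 15:00 UTC.
Add 2 hours 25 minutes layover in Haldor → 17:25 UTC.
Add 8 hours and 55 minutes leg 2 → 02:20 UTC (Dec 22).
Add 6 hours and 20 minutes layover in Seoul → 08:40 UTC.
Add 1 hour 10 minutes leg 3 → 09:50 UTC.
Dhaka is UTC+6:00, so local arrival = 09:50 + 6:00 = 15:50 on Dec 22.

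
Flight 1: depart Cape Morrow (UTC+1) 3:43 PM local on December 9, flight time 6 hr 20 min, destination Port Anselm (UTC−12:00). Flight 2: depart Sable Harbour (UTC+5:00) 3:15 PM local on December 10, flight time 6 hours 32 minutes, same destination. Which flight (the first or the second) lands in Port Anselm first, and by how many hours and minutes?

Flight 1 in UTC: 3:43 PM − 1:00 = 2:43 PM on Dec 9.
+6 hours and 20 minutes → arrive 9:03 PM UTC on Dec 9.
Flight 2 in UTC: 3:15 PM − 5:00 = 10:15 AM on Dec 10.
+6 hours and 32 minutes → arrive 4:47 PM UTC on Dec 10.
Flight 1 lands earlier by 19 hours 44 minutes.

the first, by 19 hours 44 minutes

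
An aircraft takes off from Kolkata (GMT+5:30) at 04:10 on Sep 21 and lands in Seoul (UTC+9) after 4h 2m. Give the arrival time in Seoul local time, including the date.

Convert departure to UTC: 04:10 − 5:30 = 22:40 UTC on Sep 20.
Add 4 hours and 2 minutes travel time → 02:42 UTC (Sep 21).
Seoul is UTC+9:00, so local arrival = 02:42 + 9:00 = 11:42 on Sep 21.

11:42 on September 21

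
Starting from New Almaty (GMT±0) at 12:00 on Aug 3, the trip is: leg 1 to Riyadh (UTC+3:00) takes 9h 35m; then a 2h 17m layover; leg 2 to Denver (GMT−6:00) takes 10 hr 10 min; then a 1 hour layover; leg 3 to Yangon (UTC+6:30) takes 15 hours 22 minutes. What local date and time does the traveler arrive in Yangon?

08:54 on August 5

New Almaty is at UTC+0, so departure is already 12:00 UTC on Aug 3.
Add 9 hours 35 minutes leg 1 → 21:35 UTC.
Add 2 hours 17 minutes layover in Riyadh → 23:52 UTC.
Add 10 hours 10 minutes leg 2 → 10:02 UTC (Aug 4).
Add 1 hour layover in Denver → 11:02 UTC.
Add 15 hours 22 minutes leg 3 → 02:24 UTC (Aug 5).
Yangon is UTC+6:30, so local arrival = 02:24 + 6:30 = 08:54 on Aug 5.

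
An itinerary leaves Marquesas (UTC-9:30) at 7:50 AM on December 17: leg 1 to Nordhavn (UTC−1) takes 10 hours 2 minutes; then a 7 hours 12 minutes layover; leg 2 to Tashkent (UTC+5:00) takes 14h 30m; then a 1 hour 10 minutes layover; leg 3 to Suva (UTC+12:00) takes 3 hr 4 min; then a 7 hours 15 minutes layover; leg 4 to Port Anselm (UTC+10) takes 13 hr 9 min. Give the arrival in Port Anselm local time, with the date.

Convert departure to UTC: 7:50 AM + 9:30 = 5:20 PM UTC on Dec 17.
Add 10 hours and 2 minutes leg 1 → 3:22 AM UTC (Dec 18).
Add 7 hours 12 minutes layover in Nordhavn → 10:34 AM UTC.
Add 14 hours 30 minutes leg 2 → 1:04 AM UTC (Dec 19).
Add 1 hour 10 minutes layover in Tashkent → 2:14 AM UTC.
Add 3 hours 4 minutes leg 3 → 5:18 AM UTC.
Add 7 hours and 15 minutes layover in Suva → 12:33 PM UTC.
Add 13 hours and 9 minutes leg 4 → 1:42 AM UTC (Dec 20).
Port Anselm is UTC+10:00, so local arrival = 1:42 AM + 10:00 = 11:42 AM on Dec 20.

11:42 AM on Dec 20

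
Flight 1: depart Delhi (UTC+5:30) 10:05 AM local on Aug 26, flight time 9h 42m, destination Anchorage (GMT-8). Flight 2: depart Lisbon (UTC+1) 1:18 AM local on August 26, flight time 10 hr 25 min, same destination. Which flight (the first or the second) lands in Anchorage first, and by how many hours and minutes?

Flight 1 in UTC: 10:05 AM − 5:30 = 4:35 AM on Aug 26.
+9 hours 42 minutes → arrive 2:17 PM UTC on Aug 26.
Flight 2 in UTC: 1:18 AM − 1:00 = 12:18 AM on Aug 26.
+10 hours 25 minutes → arrive 10:43 AM UTC on Aug 26.
Flight 2 lands earlier by 3 hours 34 minutes.

the second, by 3 hours 34 minutes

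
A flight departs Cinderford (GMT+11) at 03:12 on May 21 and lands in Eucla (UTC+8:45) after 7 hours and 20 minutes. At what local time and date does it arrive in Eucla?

08:17 on May 21

Eucla is 2:15 behind Cinderford.
After 7 hours and 20 minutes it is 10:32 in Cinderford.
Shift by the zone difference: 10:32 − 2:15 = 08:17 on May 21 in Eucla.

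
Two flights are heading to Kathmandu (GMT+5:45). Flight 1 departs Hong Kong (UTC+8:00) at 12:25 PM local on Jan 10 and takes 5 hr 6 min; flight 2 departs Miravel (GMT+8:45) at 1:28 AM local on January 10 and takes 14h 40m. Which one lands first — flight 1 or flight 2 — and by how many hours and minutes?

Flight 1 in UTC: 12:25 PM − 8:00 = 4:25 AM on Jan 10.
+5 hours and 6 minutes → arrive 9:31 AM UTC on Jan 10.
Flight 2 in UTC: 1:28 AM − 8:45 = 4:43 PM on Jan 9.
+14 hours 40 minutes → arrive 7:23 AM UTC on Jan 10.
Flight 2 lands earlier by 2 hours 8 minutes.

the second, by 2 hours 8 minutes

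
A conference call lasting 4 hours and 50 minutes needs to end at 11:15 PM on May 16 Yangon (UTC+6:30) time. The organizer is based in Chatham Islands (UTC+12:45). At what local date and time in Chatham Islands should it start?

12:40 AM on May 17

Target end time in UTC: 11:15 PM − 6:30 = 4:45 PM on May 16.
Subtract 4 hours 50 minutes → start 11:55 AM UTC on May 16.
Chatham Islands is UTC+12:45: 11:55 AM + 12:45 = 12:40 AM on May 17.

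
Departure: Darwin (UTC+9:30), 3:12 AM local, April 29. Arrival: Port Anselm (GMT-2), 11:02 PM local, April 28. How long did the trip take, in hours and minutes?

7 hours 20 minutes

Departure in UTC: 3:12 AM − 9:30 = 5:42 PM on Apr 28.
Arrival in UTC: 11:02 PM + 2:00 = 1:02 AM on Apr 29.
Elapsed = 1:02 AM − 5:42 PM (+1 day) = 7 hours 20 minutes.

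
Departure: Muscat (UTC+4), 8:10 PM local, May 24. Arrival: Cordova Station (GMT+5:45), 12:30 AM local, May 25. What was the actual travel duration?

2 hours 35 minutes

Departure in UTC: 8:10 PM − 4:00 = 4:10 PM on May 24.
Arrival in UTC: 12:30 AM − 5:45 = 6:45 PM on May 24.
Elapsed = 6:45 PM − 4:10 PM = 2 hours 35 minutes.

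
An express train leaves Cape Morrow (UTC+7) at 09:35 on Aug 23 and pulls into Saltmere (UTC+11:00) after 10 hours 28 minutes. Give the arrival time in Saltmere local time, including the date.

00:03 on Aug 24

Convert departure to UTC: 09:35 − 7:00 = 02:35 UTC on Aug 23.
Add 10 hours and 28 minutes travel time → 13:03 UTC.
Saltmere is UTC+11:00, so local arrival = 13:03 + 11:00 = 00:03 on Aug 24.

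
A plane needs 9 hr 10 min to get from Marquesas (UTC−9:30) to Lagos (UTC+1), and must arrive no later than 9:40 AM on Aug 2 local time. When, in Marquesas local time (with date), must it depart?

Target arrival in UTC: 9:40 AM − 1:00 = 8:40 AM on Aug 2.
Subtract 9 hours 10 minutes → departure 11:30 PM UTC on Aug 1.
Marquesas is UTC−9:30: 11:30 PM − 9:30 = 2:00 PM on Aug 1.

2:00 PM on Aug 1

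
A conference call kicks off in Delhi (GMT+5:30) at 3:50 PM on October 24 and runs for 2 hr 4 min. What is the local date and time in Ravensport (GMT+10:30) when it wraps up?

Ravensport is 5:00 ahead of Delhi.
After 2 hours and 4 minutes it is 5:54 PM in Delhi.
Shift by the zone difference: 5:54 PM + 5:00 = 10:54 PM on Oct 24 in Ravensport.

10:54 PM on Oct 24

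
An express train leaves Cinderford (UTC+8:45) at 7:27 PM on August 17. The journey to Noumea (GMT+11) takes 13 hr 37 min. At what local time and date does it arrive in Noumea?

Convert departure to UTC: 7:27 PM − 8:45 = 10:42 AM UTC on Aug 17.
Add 13 hours 37 minutes travel time → 12:19 AM UTC (Aug 18).
Noumea is UTC+11:00, so local arrival = 12:19 AM + 11:00 = 11:19 AM on Aug 18.

11:19 AM on Aug 18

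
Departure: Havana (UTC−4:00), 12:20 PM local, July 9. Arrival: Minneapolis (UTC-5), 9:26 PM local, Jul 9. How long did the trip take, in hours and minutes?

Minneapolis is 1:00 behind Havana.
Clock-face elapsed time (ignoring zones) is 9 hours 6 minutes.
Actual elapsed = 9 hours 6 minutes + 1:00 = 10 hours 6 minutes.

10 hours 6 minutes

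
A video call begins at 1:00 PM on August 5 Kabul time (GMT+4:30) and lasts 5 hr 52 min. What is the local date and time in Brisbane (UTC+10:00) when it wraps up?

12:22 AM on August 6

Convert start to UTC: 1:00 PM − 4:30 = 8:30 AM UTC on Aug 5.
Add 5 hours and 52 minutes duration → 2:22 PM UTC.
Brisbane is UTC+10:00, so local end time = 2:22 PM + 10:00 = 12:22 AM on Aug 6.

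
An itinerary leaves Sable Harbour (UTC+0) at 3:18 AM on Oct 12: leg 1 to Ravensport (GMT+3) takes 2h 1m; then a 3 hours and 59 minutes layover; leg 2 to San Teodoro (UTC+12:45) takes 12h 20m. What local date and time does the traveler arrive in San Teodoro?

Sable Harbour is at UTC+0, so departure is already 3:18 AM UTC on Oct 12.
Add 2 hours and 1 minute leg 1 → 5:19 AM UTC.
Add 3 hours 59 minutes layover in Ravensport → 9:18 AM UTC.
Add 12 hours and 20 minutes leg 2 → 9:38 PM UTC.
San Teodoro is UTC+12:45, so local arrival = 9:38 PM + 12:45 = 10:23 AM on Oct 13.

10:23 AM on October 13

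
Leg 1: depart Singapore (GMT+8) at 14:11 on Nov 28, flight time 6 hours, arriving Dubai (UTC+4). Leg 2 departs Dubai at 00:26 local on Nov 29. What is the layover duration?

Convert departure to UTC: 14:11 − 8:00 = 06:11 UTC on Nov 28.
Add 6 hours flight time → 12:11 UTC.
Dubai is UTC+4:00, so local arrival = 12:11 + 4:00 = 16:11 on Nov 28.
Layover = 00:26 − 16:11 (+1 day) = 8 hours 15 minutes.

8 hours 15 minutes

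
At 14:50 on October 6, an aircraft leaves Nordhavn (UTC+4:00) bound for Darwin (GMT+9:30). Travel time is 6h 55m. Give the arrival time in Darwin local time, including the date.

03:15 on Oct 7

Convert departure to UTC: 14:50 − 4:00 = 10:50 UTC on Oct 6.
Add 6 hours and 55 minutes travel time → 17:45 UTC.
Darwin is UTC+9:30, so local arrival = 17:45 + 9:30 = 03:15 on Oct 7.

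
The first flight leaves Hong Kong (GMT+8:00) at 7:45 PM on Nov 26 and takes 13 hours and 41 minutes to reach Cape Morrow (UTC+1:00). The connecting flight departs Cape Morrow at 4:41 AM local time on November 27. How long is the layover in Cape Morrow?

Convert departure to UTC: 7:45 PM − 8:00 = 11:45 AM UTC on Nov 26.
Add 13 hours and 41 minutes flight time → 1:26 AM UTC (Nov 27).
Cape Morrow is UTC+1:00, so local arrival = 1:26 AM + 1:00 = 2:26 AM on Nov 27.
Layover = 4:41 AM − 2:26 AM = 2 hours 15 minutes.

2 hours 15 minutes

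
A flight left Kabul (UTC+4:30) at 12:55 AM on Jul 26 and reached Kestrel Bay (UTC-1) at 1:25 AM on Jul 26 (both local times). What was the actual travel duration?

6 hours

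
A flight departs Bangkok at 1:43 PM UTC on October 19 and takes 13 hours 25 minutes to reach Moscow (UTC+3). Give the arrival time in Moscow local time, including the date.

Departure is given in UTC: 1:43 PM on Oct 19.
Add 13 hours and 25 minutes → 3:08 AM UTC (Oct 20).
Moscow is UTC+3:00: 3:08 AM + 3:00 = 6:08 AM on Oct 20.

6:08 AM on October 20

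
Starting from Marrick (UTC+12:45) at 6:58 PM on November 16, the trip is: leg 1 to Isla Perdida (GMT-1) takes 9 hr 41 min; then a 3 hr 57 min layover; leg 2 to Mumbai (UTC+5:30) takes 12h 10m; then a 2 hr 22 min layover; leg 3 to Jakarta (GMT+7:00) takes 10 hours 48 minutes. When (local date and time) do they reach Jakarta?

4:11 AM on Nov 18

Convert departure to UTC: 6:58 PM − 12:45 = 6:13 AM UTC on Nov 16.
Add 9 hours 41 minutes leg 1 → 3:54 PM UTC.
Add 3 hours 57 minutes layover in Isla Perdida → 7:51 PM UTC.
Add 12 hours 10 minutes leg 2 → 8:01 AM UTC (Nov 17).
Add 2 hours and 22 minutes layover in Mumbai → 10:23 AM UTC.
Add 10 hours and 48 minutes leg 3 → 9:11 PM UTC.
Jakarta is UTC+7:00, so local arrival = 9:11 PM + 7:00 = 4:11 AM on Nov 18.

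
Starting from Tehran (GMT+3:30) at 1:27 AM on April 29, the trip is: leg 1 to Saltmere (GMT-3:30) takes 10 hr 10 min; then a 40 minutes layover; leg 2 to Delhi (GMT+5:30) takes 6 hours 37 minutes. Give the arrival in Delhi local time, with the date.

Convert departure to UTC: 1:27 AM − 3:30 = 9:57 PM UTC on Apr 28.
Add 10 hours and 10 minutes leg 1 → 8:07 AM UTC (Apr 29).
Add 40 minutes layover in Saltmere → 8:47 AM UTC.
Add 6 hours and 37 minutes leg 2 → 3:24 PM UTC.
Delhi is UTC+5:30, so local arrival = 3:24 PM + 5:30 = 8:54 PM on Apr 29.

8:54 PM on April 29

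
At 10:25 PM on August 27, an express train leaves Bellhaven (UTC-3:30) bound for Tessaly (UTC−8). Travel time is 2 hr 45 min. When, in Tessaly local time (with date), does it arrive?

Convert departure to UTC: 10:25 PM + 3:30 = 1:55 AM UTC on Aug 28.
Add 2 hours 45 minutes travel time → 4:40 AM UTC.
Tessaly is UTC−8:00, so local arrival = 4:40 AM − 8:00 = 8:40 PM on Aug 27.

8:40 PM on Aug 27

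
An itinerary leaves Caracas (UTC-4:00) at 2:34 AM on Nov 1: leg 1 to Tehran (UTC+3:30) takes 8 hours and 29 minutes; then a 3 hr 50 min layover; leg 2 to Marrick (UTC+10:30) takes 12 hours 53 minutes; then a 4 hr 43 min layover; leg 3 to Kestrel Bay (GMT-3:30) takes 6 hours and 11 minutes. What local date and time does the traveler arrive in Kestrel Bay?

3:10 PM on November 2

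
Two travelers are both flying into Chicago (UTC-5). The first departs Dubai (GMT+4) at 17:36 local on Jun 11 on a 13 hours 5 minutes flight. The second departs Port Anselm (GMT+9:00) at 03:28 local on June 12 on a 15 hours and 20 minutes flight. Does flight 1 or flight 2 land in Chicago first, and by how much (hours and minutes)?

the first, by 7 hours 7 minutes

Flight 1 in UTC: 17:36 − 4:00 = 13:36 on Jun 11.
+13 hours 5 minutes → arrive 02:41 UTC on Jun 12.
Flight 2 in UTC: 03:28 − 9:00 = 18:28 on Jun 11.
+15 hours 20 minutes → arrive 09:48 UTC on Jun 12.
Flight 1 lands earlier by 7 hours 7 minutes.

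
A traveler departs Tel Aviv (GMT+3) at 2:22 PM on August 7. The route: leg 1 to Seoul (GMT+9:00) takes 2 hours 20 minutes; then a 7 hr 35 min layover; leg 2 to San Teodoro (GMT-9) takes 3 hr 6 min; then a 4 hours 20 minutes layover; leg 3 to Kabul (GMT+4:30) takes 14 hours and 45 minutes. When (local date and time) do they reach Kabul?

Convert departure to UTC: 2:22 PM − 3:00 = 11:22 AM UTC on Aug 7.
Add 2 hours and 20 minutes leg 1 → 1:42 PM UTC.
Add 7 hours 35 minutes layover in Seoul → 9:17 PM UTC.
Add 3 hours and 6 minutes leg 2 → 12:23 AM UTC (Aug 8).
Add 4 hours and 20 minutes layover in San Teodoro → 4:43 AM UTC.
Add 14 hours and 45 minutes leg 3 → 7:28 PM UTC.
Kabul is UTC+4:30, so local arrival = 7:28 PM + 4:30 = 11:58 PM on Aug 8.

11:58 PM on Aug 8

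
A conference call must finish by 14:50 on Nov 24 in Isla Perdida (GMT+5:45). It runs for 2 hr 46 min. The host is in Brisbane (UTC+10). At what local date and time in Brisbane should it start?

Target end time in UTC: 14:50 − 5:45 = 09:05 on Nov 24.
Subtract 2 hours and 46 minutes → start 06:19 UTC on Nov 24.
Brisbane is UTC+10:00: 06:19 + 10:00 = 16:19 on Nov 24.

16:19 on November 24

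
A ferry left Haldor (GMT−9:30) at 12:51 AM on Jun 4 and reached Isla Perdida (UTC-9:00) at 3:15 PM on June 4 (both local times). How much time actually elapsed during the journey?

13 hours 54 minutes

Departure in UTC: 12:51 AM + 9:30 = 10:21 AM on Jun 4.
Arrival in UTC: 3:15 PM + 9:00 = 12:15 AM on Jun 5.
Elapsed = 12:15 AM − 10:21 AM (+1 day) = 13 hours 54 minutes.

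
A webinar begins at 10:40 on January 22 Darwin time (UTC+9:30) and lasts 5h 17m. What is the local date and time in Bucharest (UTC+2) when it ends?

Convert start to UTC: 10:40 − 9:30 = 01:10 UTC on Jan 22.
Add 5 hours and 17 minutes duration → 06:27 UTC.
Bucharest is UTC+2:00, so local end time = 06:27 + 2:00 = 08:27 on Jan 22.

08:27 on Jan 22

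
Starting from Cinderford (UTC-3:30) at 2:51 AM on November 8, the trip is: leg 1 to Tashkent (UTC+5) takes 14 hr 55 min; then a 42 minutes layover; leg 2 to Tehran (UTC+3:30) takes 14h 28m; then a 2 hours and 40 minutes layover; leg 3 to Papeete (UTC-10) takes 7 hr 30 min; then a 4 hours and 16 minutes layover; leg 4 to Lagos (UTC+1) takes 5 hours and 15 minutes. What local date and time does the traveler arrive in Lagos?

Convert departure to UTC: 2:51 AM + 3:30 = 6:21 AM UTC on Nov 8.
Add 14 hours 55 minutes leg 1 → 9:16 PM UTC.
Add 42 minutes layover in Tashkent → 9:58 PM UTC.
Add 14 hours 28 minutes leg 2 → 12:26 PM UTC (Nov 9).
Add 2 hours 40 minutes layover in Tehran → 3:06 PM UTC.
Add 7 hours 30 minutes leg 3 → 10:36 PM UTC.
Add 4 hours and 16 minutes layover in Papeete → 2:52 AM UTC (Nov 10).
Add 5 hours 15 minutes leg 4 → 8:07 AM UTC.
Lagos is UTC+1:00, so local arrival = 8:07 AM + 1:00 = 9:07 AM on Nov 10.

9:07 AM on November 10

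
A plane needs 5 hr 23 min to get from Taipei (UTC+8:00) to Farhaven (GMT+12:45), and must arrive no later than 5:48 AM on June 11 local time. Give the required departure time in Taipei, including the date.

7:40 PM on Jun 10

Target arrival in UTC: 5:48 AM − 12:45 = 5:03 PM on Jun 10.
Subtract 5 hours 23 minutes → departure 11:40 AM UTC on Jun 10.
Taipei is UTC+8:00: 11:40 AM + 8:00 = 7:40 PM on Jun 10.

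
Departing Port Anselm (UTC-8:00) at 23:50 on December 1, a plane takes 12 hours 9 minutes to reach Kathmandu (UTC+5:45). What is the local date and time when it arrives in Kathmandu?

01:44 on Dec 3

Convert departure to UTC: 23:50 + 8:00 = 07:50 UTC on Dec 2.
Add 12 hours and 9 minutes travel time → 19:59 UTC.
Kathmandu is UTC+5:45, so local arrival = 19:59 + 5:45 = 01:44 on Dec 3.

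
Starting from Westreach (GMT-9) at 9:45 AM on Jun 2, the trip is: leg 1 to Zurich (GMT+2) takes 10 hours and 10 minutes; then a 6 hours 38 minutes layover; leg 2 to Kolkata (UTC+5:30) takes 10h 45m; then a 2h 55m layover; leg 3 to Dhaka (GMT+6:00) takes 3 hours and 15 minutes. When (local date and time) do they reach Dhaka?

Convert departure to UTC: 9:45 AM + 9:00 = 6:45 PM UTC on Jun 2.
Add 10 hours and 10 minutes leg 1 → 4:55 AM UTC (Jun 3).
Add 6 hours 38 minutes layover in Zurich → 11:33 AM UTC.
Add 10 hours 45 minutes leg 2 → 10:18 PM UTC.
Add 2 hours 55 minutes layover in Kolkata → 1:13 AM UTC (Jun 4).
Add 3 hours and 15 minutes leg 3 → 4:28 AM UTC.
Dhaka is UTC+6:00, so local arrival = 4:28 AM + 6:00 = 10:28 AM on Jun 4.

10:28 AM on June 4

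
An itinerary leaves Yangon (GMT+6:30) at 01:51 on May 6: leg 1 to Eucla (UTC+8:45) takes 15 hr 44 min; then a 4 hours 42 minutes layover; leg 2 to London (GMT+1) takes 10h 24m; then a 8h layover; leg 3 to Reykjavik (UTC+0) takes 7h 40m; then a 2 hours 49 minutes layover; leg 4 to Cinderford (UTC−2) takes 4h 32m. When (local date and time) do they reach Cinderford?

Convert departure to UTC: 01:51 − 6:30 = 19:21 UTC on May 5.
Add 15 hours and 44 minutes leg 1 → 11:05 UTC (May 6).
Add 4 hours 42 minutes layover in Eucla → 15:47 UTC.
Add 10 hours and 24 minutes leg 2 → 02:11 UTC (May 7).
Add 8 hours layover in London → 10:11 UTC.
Add 7 hours and 40 minutes leg 3 → 17:51 UTC.
Add 2 hours 49 minutes layover in Reykjavik → 20:40 UTC.
Add 4 hours and 32 minutes leg 4 → 01:12 UTC (May 8).
Cinderford is UTC−2:00, so local arrival = 01:12 − 2:00 = 23:12 on May 7.

23:12 on May 7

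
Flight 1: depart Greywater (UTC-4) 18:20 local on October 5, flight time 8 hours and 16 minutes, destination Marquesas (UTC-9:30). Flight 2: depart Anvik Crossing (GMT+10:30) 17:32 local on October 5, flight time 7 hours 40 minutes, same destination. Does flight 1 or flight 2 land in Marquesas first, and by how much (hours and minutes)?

the second, by 15 hours 54 minutes

Flight 1 in UTC: 18:20 + 4:00 = 22:20 on Oct 5.
+8 hours 16 minutes → arrive 06:36 UTC on Oct 6.
Flight 2 in UTC: 17:32 − 10:30 = 07:02 on Oct 5.
+7 hours 40 minutes → arrive 14:42 UTC on Oct 5.
Flight 2 lands earlier by 15 hours 54 minutes.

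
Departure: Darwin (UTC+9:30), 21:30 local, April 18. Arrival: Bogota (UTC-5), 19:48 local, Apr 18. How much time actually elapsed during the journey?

Bogota is 14:30 behind Darwin.
Clock-face elapsed time (ignoring zones) is −1 hour 42 minutes.
Actual elapsed = −1 hour 42 minutes + 14:30 = 12 hours 48 minutes.

12 hours 48 minutes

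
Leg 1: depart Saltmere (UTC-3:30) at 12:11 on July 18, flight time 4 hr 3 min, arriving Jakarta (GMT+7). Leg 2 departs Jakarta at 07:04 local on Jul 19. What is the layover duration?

4 hours 20 minutes

Convert departure to UTC: 12:11 + 3:30 = 15:41 UTC on Jul 18.
Add 4 hours and 3 minutes flight time → 19:44 UTC.
Jakarta is UTC+7:00, so local arrival = 19:44 + 7:00 = 02:44 on Jul 19.
Layover = 07:04 − 02:44 = 4 hours 20 minutes.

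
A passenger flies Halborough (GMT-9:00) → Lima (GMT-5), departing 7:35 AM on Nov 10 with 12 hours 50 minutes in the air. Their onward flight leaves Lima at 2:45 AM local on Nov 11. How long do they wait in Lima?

Convert departure to UTC: 7:35 AM + 9:00 = 4:35 PM UTC on Nov 10.
Add 12 hours and 50 minutes flight time → 5:25 AM UTC (Nov 11).
Lima is UTC−5:00, so local arrival = 5:25 AM − 5:00 = 12:25 AM on Nov 11.
Layover = 2:45 AM − 12:25 AM = 2 hours 20 minutes.

2 hours 20 minutes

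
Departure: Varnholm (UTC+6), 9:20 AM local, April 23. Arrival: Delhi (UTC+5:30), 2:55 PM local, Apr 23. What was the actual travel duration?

Departure in UTC: 9:20 AM − 6:00 = 3:20 AM on Apr 23.
Arrival in UTC: 2:55 PM − 5:30 = 9:25 AM on Apr 23.
Elapsed = 9:25 AM − 3:20 AM = 6 hours 5 minutes.

6 hours 5 minutes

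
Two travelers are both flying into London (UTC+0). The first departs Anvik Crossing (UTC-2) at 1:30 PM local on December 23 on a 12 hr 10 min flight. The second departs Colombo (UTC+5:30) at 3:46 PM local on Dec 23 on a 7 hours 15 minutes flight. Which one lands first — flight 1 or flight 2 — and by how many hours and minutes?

Flight 1 in UTC: 1:30 PM + 2:00 = 3:30 PM on Dec 23.
+12 hours and 10 minutes → arrive 3:40 AM UTC on Dec 24.
Flight 2 in UTC: 3:46 PM − 5:30 = 10:16 AM on Dec 23.
+7 hours and 15 minutes → arrive 5:31 PM UTC on Dec 23.
Flight 2 lands earlier by 10 hours 9 minutes.

the second, by 10 hours 9 minutes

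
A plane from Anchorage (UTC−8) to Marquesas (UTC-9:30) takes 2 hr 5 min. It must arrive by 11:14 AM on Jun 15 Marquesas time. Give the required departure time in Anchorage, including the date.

Target arrival in UTC: 11:14 AM + 9:30 = 8:44 PM on Jun 15.
Subtract 2 hours 5 minutes → departure 6:39 PM UTC on Jun 15.
Anchorage is UTC−8:00: 6:39 PM − 8:00 = 10:39 AM on Jun 15.

10:39 AM on June 15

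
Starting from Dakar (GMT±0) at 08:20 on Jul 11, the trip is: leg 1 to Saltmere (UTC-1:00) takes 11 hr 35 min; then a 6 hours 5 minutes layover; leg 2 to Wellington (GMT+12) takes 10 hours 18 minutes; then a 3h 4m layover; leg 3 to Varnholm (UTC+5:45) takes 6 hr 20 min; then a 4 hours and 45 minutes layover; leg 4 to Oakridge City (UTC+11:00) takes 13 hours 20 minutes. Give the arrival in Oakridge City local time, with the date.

Dakar is at UTC+0, so departure is already 08:20 UTC on Jul 11.
Add 11 hours 35 minutes leg 1 → 19:55 UTC.
Add 6 hours and 5 minutes layover in Saltmere → 02:00 UTC (Jul 12).
Add 10 hours and 18 minutes leg 2 → 12:18 UTC.
Add 3 hours 4 minutes layover in Wellington → 15:22 UTC.
Add 6 hours and 20 minutes leg 3 → 21:42 UTC.
Add 4 hours 45 minutes layover in Varnholm → 02:27 UTC (Jul 13).
Add 13 hours and 20 minutes leg 4 → 15:47 UTC.
Oakridge City is UTC+11:00, so local arrival = 15:47 + 11:00 = 02:47 on Jul 14.

02:47 on Jul 14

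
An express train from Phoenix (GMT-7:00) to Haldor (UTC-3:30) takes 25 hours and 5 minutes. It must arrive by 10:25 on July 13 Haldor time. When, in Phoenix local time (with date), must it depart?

Target arrival in UTC: 10:25 + 3:30 = 13:55 on Jul 13.
Subtract 25 hours and 5 minutes → departure 12:50 UTC on Jul 12.
Phoenix is UTC−7:00: 12:50 − 7:00 = 05:50 on Jul 12.

05:50 on Jul 12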